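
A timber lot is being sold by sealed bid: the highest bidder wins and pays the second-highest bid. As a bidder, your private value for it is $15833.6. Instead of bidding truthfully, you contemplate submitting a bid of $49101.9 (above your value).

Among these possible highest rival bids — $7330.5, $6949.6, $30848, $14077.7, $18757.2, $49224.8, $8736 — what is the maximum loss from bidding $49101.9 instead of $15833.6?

$7330.5: same outcome either way → loss $0.
$6949.6: same outcome either way → loss $0.
$30848: truthful gives $0, deviation gives −$15014.4 → loss $15014.4.
$14077.7: same outcome either way → loss $0.
$18757.2: truthful gives $0, deviation gives −$2923.6 → loss $2923.6.
$49224.8: same outcome either way → loss $0.
$8736: same outcome either way → loss $0.
Maximum loss: $15014.4.

$15014.4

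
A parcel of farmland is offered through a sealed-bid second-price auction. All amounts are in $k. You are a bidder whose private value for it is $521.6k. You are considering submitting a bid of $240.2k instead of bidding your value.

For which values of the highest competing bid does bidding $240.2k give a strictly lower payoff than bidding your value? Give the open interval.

If the competing bid is below $240.2k, both bids win at the same price — no difference.
If it is above $521.6k, both bids lose — no difference.
If it lies strictly between $240.2k and $521.6k, bidding your value wins at a price below your value (positive payoff) while bidding $240.2k loses (payoff 0).
So the deviation strictly hurts on the open interval ($240.2k, $521.6k).

($240.2k, $521.6k)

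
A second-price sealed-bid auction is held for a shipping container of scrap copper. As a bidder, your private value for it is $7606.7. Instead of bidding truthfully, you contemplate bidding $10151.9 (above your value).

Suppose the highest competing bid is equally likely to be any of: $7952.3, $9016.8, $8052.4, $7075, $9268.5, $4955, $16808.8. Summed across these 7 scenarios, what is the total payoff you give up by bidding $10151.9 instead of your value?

$3863.2

The deviation costs you only when the competing bid falls strictly between $7606.7 and $10151.9; elsewhere both bids give the same outcome.
$7952.3: truthful payoff $0, deviation payoff −$345.6 → loss $345.6.
$9016.8: truthful payoff $0, deviation payoff −$1410.1 → loss $1410.1.
$8052.4: truthful payoff $0, deviation payoff −$445.7 → loss $445.7.
$7075: outcomes coincide → loss $0.
$9268.5: truthful payoff $0, deviation payoff −$1661.8 → loss $1661.8.
$4955: outcomes coincide → loss $0.
$16808.8: outcomes coincide → loss $0.
Total loss = $345.6 + $1410.1 + $445.7 + $1661.8 = $3863.2.
Because the price is fixed by the runner-up's bid, deviating from your value can only change a good outcome into a bad one — never the reverse.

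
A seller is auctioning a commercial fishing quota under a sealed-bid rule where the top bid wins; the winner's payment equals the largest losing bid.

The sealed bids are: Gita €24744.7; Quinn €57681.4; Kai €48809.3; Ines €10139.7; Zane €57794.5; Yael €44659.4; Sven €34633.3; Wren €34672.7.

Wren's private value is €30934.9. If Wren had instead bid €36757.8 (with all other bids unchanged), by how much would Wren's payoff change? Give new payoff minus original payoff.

€0

The highest bid among the other bidders is €57794.5; Wren's bid doesn't change that.
Original bid €34672.7: Wren is not highest (top rival bid is €57794.5); payoff €0.
Alternative bid €36757.8: Wren is not highest (top rival bid is €57794.5); payoff €0.
Change in payoff = €0 − (€0) = €0.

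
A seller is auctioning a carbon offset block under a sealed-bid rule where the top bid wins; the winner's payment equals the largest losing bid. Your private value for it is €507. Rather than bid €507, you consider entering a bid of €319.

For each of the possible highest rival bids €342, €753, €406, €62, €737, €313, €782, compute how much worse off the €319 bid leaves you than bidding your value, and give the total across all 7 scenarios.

The deviation costs you only when the competing bid falls strictly between €319 and €507; elsewhere both bids give the same outcome.
€342: truthful payoff €165, deviation payoff €0 → loss €165.
€753: outcomes coincide → loss €0.
€406: truthful payoff €101, deviation payoff €0 → loss €101.
€62: outcomes coincide → loss €0.
€737: outcomes coincide → loss €0.
€313: outcomes coincide → loss €0.
€782: outcomes coincide → loss €0.
Total loss = €165 + €101 = €266.
Truthful bidding weakly dominates here: raising your bid can only win items priced above your value, and lowering it can only forfeit items priced below.

€266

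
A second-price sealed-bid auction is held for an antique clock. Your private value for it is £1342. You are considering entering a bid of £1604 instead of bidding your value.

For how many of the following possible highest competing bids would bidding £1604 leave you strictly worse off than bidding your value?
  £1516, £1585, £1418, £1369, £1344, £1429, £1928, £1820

6

The deviation hurts exactly when the highest competing bid lies strictly between £1342 and £1604 — overbidding then wins at a price above your value.
£1516: inside the interval → strictly worse (loss £174).
£1585: inside the interval → strictly worse (loss £243).
£1418: inside the interval → strictly worse (loss £76).
£1369: inside the interval → strictly worse (loss £27).
£1344: inside the interval → strictly worse (loss £2).
£1429: inside the interval → strictly worse (loss £87).
£1928: above both → same outcome either way.
£1820: above both → same outcome either way.
Count: 6.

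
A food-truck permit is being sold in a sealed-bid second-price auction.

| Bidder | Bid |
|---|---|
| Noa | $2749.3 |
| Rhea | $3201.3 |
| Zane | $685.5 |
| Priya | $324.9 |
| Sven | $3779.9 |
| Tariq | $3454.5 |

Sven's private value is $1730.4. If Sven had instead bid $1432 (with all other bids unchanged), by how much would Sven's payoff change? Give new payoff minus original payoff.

$1724.1

The highest bid among the other bidders is $3454.5; Sven's bid doesn't change that.
Original bid $3779.9: Sven is highest, pays the top rival bid $3454.5; payoff $1730.4 − $3454.5 = −$1724.1.
Alternative bid $1432: Sven is not highest (top rival bid is $3454.5); payoff $0.
Change in payoff = $0 − (−$1724.1) = $1724.1.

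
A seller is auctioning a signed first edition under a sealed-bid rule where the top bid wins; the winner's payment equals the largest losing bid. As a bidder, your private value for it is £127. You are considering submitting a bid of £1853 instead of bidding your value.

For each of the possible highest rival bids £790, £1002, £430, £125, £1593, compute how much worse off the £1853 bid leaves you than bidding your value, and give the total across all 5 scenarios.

The deviation costs you only when the competing bid falls strictly between £127 and £1853; elsewhere both bids give the same outcome.
£790: truthful payoff £0, deviation payoff −£663 → loss £663.
£1002: truthful payoff £0, deviation payoff −£875 → loss £875.
£430: truthful payoff £0, deviation payoff −£303 → loss £303.
£125: outcomes coincide → loss £0.
£1593: truthful payoff £0, deviation payoff −£1466 → loss £1466.
Total loss = £663 + £875 + £303 + £1466 = £3307.

£3307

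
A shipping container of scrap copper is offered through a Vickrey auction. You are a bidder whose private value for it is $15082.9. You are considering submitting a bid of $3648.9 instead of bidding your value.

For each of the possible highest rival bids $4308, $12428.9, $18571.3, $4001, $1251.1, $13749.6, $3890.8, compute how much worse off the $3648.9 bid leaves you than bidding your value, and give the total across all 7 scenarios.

The deviation costs you only when the competing bid falls strictly between $3648.9 and $15082.9; elsewhere both bids give the same outcome.
$4308: truthful payoff $10774.9, deviation payoff $0 → loss $10774.9.
$12428.9: truthful payoff $2654, deviation payoff $0 → loss $2654.
$18571.3: outcomes coincide → loss $0.
$4001: truthful payoff $11081.9, deviation payoff $0 → loss $11081.9.
$1251.1: outcomes coincide → loss $0.
$13749.6: truthful payoff $1333.3, deviation payoff $0 → loss $1333.3.
$3890.8: truthful payoff $11192.1, deviation payoff $0 → loss $11192.1.
Total loss = $10774.9 + $2654 + $11081.9 + $1333.3 + $11192.1 = $37036.2.
Because the price is fixed by the runner-up's bid, deviating from your value can only change a good outcome into a bad one — never the reverse.

$37036.2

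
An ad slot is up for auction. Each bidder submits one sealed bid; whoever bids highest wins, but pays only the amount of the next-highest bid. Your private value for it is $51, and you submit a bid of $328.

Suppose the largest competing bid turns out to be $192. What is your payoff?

Your bid $328 exceeds the highest competing bid $192, so you win.
In a second-price auction the winner pays the second-highest bid, $192.
Payoff = value − price = $51 − $192 = −$141.

−$141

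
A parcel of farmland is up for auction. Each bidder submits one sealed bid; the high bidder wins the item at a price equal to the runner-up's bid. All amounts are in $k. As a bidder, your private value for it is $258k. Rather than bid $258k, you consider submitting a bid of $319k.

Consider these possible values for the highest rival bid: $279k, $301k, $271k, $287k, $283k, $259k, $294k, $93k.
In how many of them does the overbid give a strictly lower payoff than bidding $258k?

7

The deviation hurts exactly when the highest competing bid lies strictly between $258k and $319k — overbidding then wins at a price above your value.
$279k: inside the interval → strictly worse (loss $21k).
$301k: inside the interval → strictly worse (loss $43k).
$271k: inside the interval → strictly worse (loss $13k).
$287k: inside the interval → strictly worse (loss $29k).
$283k: inside the interval → strictly worse (loss $25k).
$259k: inside the interval → strictly worse (loss $1k).
$294k: inside the interval → strictly worse (loss $36k).
$93k: below both → same outcome either way.
Count: 7.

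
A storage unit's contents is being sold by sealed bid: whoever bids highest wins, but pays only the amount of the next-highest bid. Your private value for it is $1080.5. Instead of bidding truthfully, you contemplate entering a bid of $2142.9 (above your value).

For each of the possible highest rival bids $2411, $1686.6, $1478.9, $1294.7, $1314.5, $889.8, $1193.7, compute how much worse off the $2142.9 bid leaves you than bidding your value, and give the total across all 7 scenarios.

$1565.9

The deviation costs you only when the competing bid falls strictly between $1080.5 and $2142.9; elsewhere both bids give the same outcome.
$2411: outcomes coincide → loss $0.
$1686.6: truthful payoff $0, deviation payoff −$606.1 → loss $606.1.
$1478.9: truthful payoff $0, deviation payoff −$398.4 → loss $398.4.
$1294.7: truthful payoff $0, deviation payoff −$214.2 → loss $214.2.
$1314.5: truthful payoff $0, deviation payoff −$234 → loss $234.
$889.8: outcomes coincide → loss $0.
$1193.7: truthful payoff $0, deviation payoff −$113.2 → loss $113.2.
Total loss = $606.1 + $398.4 + $214.2 + $234 + $113.2 = $1565.9.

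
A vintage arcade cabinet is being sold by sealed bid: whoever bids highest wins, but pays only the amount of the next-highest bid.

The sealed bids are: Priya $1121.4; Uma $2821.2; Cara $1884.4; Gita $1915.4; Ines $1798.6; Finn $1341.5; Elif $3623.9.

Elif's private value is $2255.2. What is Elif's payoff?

−$566

Highest bid: Elif at $3623.9, so Elif wins.
Second-highest bid: Uma at $2821.2 — that is the price the winner pays.
Elif's payoff = value − price = $2255.2 − $2821.2 = −$566.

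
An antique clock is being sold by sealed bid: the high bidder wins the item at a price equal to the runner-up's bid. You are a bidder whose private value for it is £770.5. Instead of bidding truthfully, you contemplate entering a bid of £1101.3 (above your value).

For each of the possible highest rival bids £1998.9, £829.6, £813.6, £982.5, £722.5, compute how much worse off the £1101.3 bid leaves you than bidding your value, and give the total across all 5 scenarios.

The deviation costs you only when the competing bid falls strictly between £770.5 and £1101.3; elsewhere both bids give the same outcome.
£1998.9: outcomes coincide → loss £0.
£829.6: truthful payoff £0, deviation payoff −£59.1 → loss £59.1.
£813.6: truthful payoff £0, deviation payoff −£43.1 → loss £43.1.
£982.5: truthful payoff £0, deviation payoff −£212 → loss £212.
£722.5: outcomes coincide → loss £0.
Total loss = £59.1 + £43.1 + £212 = £314.2.
Because the price is fixed by the runner-up's bid, deviating from your value can only change a good outcome into a bad one — never the reverse.

£314.2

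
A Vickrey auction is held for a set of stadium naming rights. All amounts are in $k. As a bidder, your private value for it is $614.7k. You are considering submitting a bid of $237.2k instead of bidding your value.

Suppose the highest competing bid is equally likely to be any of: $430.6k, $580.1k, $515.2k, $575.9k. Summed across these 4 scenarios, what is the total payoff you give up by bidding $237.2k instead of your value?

$357k

The deviation costs you only when the competing bid falls strictly between $237.2k and $614.7k; elsewhere both bids give the same outcome.
$430.6k: truthful payoff $184.1k, deviation payoff $0k → loss $184.1k.
$580.1k: truthful payoff $34.6k, deviation payoff $0k → loss $34.6k.
$515.2k: truthful payoff $99.5k, deviation payoff $0k → loss $99.5k.
$575.9k: truthful payoff $38.8k, deviation payoff $0k → loss $38.8k.
Total loss = $184.1k + $34.6k + $99.5k + $38.8k = $357k.
In a second-price auction your bid sets only whether you win, not what you pay, so bidding your true value is weakly dominant.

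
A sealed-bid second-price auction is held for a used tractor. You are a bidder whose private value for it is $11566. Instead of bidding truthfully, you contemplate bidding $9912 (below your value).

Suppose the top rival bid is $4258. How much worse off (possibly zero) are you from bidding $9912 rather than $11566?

$0

Bidding your value $11566: you win (since $11566 > $4258) and pay $4258. Payoff $7308.
Bidding $9912: you win and pay $4258. Payoff $11566 − $4258 = $7308.
Difference = $7308 − $7308 = $0; both bids lead to the same outcome because the competing bid is below both your value and your alternative bid.
Because the price is fixed by the runner-up's bid, deviating from your value can only change a good outcome into a bad one — never the reverse.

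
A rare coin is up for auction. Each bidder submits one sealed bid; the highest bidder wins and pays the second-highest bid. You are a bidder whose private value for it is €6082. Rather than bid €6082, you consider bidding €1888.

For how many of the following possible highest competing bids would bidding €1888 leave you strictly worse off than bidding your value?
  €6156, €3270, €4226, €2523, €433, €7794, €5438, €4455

5

The deviation hurts exactly when the highest competing bid lies strictly between €1888 and €6082 — underbidding then forfeits a profitable win.
€6156: above both → same outcome either way.
€3270: inside the interval → strictly worse (loss €2812).
€4226: inside the interval → strictly worse (loss €1856).
€2523: inside the interval → strictly worse (loss €3559).
€433: below both → same outcome either way.
€7794: above both → same outcome either way.
€5438: inside the interval → strictly worse (loss €644).
€4455: inside the interval → strictly worse (loss €1627).
Count: 5.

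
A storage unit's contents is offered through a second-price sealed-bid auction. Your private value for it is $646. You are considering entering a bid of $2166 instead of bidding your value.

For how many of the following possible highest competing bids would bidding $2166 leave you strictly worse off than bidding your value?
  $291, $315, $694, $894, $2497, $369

The deviation hurts exactly when the highest competing bid lies strictly between $646 and $2166 — overbidding then wins at a price above your value.
$291: below both → same outcome either way.
$315: below both → same outcome either way.
$694: inside the interval → strictly worse (loss $48).
$894: inside the interval → strictly worse (loss $248).
$2497: above both → same outcome either way.
$369: below both → same outcome either way.
Count: 2.

2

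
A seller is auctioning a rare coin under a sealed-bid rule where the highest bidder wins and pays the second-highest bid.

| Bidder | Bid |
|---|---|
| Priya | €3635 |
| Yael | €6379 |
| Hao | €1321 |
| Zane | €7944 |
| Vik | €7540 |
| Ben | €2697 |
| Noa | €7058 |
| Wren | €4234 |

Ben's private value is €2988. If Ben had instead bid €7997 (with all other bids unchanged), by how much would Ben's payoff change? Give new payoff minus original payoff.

−€4956

The highest bid among the other bidders is €7944; Ben's bid doesn't change that.
Original bid €2697: Ben is not highest (top rival bid is €7944); payoff €0.
Alternative bid €7997: Ben is highest, pays the top rival bid €7944; payoff €2988 − €7944 = −€4956.
Change in payoff = −€4956 − (€0) = −€4956.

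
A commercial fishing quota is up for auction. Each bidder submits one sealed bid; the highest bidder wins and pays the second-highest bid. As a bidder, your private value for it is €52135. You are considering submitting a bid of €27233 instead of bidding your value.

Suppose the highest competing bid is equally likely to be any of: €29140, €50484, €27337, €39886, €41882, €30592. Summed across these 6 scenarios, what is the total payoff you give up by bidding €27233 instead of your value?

The deviation costs you only when the competing bid falls strictly between €27233 and €52135; elsewhere both bids give the same outcome.
€29140: truthful payoff €22995, deviation payoff €0 → loss €22995.
€50484: truthful payoff €1651, deviation payoff €0 → loss €1651.
€27337: truthful payoff €24798, deviation payoff €0 → loss €24798.
€39886: truthful payoff €12249, deviation payoff €0 → loss €12249.
€41882: truthful payoff €10253, deviation payoff €0 → loss €10253.
€30592: truthful payoff €21543, deviation payoff €0 → loss €21543.
Total loss = €22995 + €1651 + €24798 + €12249 + €10253 + €21543 = €93489.

€93489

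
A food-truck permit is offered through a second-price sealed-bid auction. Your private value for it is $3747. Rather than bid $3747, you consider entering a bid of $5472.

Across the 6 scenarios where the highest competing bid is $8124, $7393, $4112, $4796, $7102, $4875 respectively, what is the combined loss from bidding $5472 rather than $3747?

The deviation costs you only when the competing bid falls strictly between $3747 and $5472; elsewhere both bids give the same outcome.
$8124: outcomes coincide → loss $0.
$7393: outcomes coincide → loss $0.
$4112: truthful payoff $0, deviation payoff −$365 → loss $365.
$4796: truthful payoff $0, deviation payoff −$1049 → loss $1049.
$7102: outcomes coincide → loss $0.
$4875: truthful payoff $0, deviation payoff −$1128 → loss $1128.
Total loss = $365 + $1049 + $1128 = $2542.
Truthful bidding weakly dominates here: raising your bid can only win items priced above your value, and lowering it can only forfeit items priced below.

$2542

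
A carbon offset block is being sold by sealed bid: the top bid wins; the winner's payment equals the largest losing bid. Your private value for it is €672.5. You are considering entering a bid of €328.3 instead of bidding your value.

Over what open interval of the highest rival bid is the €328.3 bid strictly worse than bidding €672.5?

If the competing bid is below €328.3, both bids win at the same price — no difference.
If it is above €672.5, both bids lose — no difference.
If it lies strictly between €328.3 and €672.5, bidding your value wins at a price below your value (positive payoff) while bidding €328.3 loses (payoff 0).
So the deviation strictly hurts on the open interval (€328.3, €672.5).

(€328.3, €672.5)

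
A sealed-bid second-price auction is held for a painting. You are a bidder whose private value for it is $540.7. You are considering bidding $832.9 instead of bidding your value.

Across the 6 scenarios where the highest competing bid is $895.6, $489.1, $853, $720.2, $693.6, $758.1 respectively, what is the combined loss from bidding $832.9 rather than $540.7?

The deviation costs you only when the competing bid falls strictly between $540.7 and $832.9; elsewhere both bids give the same outcome.
$895.6: outcomes coincide → loss $0.
$489.1: outcomes coincide → loss $0.
$853: outcomes coincide → loss $0.
$720.2: truthful payoff $0, deviation payoff −$179.5 → loss $179.5.
$693.6: truthful payoff $0, deviation payoff −$152.9 → loss $152.9.
$758.1: truthful payoff $0, deviation payoff −$217.4 → loss $217.4.
Total loss = $179.5 + $152.9 + $217.4 = $549.8.
In a second-price auction your bid sets only whether you win, not what you pay, so bidding your true value is weakly dominant.

$549.8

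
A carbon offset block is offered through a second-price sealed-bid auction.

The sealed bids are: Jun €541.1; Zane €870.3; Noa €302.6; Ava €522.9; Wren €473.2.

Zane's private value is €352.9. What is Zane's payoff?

−€188.2

Highest bid: Zane at €870.3, so Zane wins.
Second-highest bid: Jun at €541.1 — that is the price the winner pays.
Zane's payoff = value − price = €352.9 − €541.1 = −€188.2.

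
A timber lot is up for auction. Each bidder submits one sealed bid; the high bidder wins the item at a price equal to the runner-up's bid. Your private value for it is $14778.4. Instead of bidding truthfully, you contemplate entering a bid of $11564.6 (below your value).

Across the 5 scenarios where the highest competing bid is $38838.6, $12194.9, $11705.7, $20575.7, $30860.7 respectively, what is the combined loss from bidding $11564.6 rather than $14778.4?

$5656.2

The deviation costs you only when the competing bid falls strictly between $11564.6 and $14778.4; elsewhere both bids give the same outcome.
$38838.6: outcomes coincide → loss $0.
$12194.9: truthful payoff $2583.5, deviation payoff $0 → loss $2583.5.
$11705.7: truthful payoff $3072.7, deviation payoff $0 → loss $3072.7.
$20575.7: outcomes coincide → loss $0.
$30860.7: outcomes coincide → loss $0.
Total loss = $2583.5 + $3072.7 = $5656.2.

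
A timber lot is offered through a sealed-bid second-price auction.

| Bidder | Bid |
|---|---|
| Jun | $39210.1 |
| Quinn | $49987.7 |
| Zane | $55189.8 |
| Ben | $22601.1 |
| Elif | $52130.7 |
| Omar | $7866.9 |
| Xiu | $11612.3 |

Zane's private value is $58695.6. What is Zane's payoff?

$6564.9

Highest bid: Zane at $55189.8, so Zane wins.
Second-highest bid: Elif at $52130.7 — that is the price the winner pays.
Zane's payoff = value − price = $58695.6 − $52130.7 = $6564.9.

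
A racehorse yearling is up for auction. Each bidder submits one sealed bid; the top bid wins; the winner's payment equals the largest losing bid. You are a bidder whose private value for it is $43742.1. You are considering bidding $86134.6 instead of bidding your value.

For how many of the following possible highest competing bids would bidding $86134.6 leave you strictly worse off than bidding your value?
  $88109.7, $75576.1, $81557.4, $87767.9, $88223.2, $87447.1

The deviation hurts exactly when the highest competing bid lies strictly between $43742.1 and $86134.6 — overbidding then wins at a price above your value.
$88109.7: above both → same outcome either way.
$75576.1: inside the interval → strictly worse (loss $31834).
$81557.4: inside the interval → strictly worse (loss $37815.3).
$87767.9: above both → same outcome either way.
$88223.2: above both → same outcome either way.
$87447.1: above both → same outcome either way.
Count: 2.

2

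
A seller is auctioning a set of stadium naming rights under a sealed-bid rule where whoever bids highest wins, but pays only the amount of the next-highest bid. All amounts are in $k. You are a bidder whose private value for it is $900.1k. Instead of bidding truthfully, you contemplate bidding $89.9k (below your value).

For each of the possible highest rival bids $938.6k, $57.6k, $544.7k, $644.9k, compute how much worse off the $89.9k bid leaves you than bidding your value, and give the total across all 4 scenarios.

The deviation costs you only when the competing bid falls strictly between $89.9k and $900.1k; elsewhere both bids give the same outcome.
$938.6k: outcomes coincide → loss $0k.
$57.6k: outcomes coincide → loss $0k.
$544.7k: truthful payoff $355.4k, deviation payoff $0k → loss $355.4k.
$644.9k: truthful payoff $255.2k, deviation payoff $0k → loss $255.2k.
Total loss = $355.4k + $255.2k = $610.6k.

$610.6k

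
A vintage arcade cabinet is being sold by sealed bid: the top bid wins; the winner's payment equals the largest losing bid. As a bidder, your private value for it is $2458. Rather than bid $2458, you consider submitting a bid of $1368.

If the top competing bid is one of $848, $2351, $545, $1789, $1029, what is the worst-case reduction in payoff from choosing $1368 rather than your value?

$848: same outcome either way → loss $0.
$2351: truthful gives $107, deviation gives $0 → loss $107.
$545: same outcome either way → loss $0.
$1789: truthful gives $669, deviation gives $0 → loss $669.
$1029: same outcome either way → loss $0.
Maximum loss: $669.

$669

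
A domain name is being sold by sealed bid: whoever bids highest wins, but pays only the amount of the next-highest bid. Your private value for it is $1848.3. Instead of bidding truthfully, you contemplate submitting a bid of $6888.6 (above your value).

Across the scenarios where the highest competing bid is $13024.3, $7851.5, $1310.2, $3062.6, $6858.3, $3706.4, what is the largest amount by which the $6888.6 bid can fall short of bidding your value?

$13024.3: same outcome either way → loss $0.
$7851.5: same outcome either way → loss $0.
$1310.2: same outcome either way → loss $0.
$3062.6: truthful gives $0, deviation gives −$1214.3 → loss $1214.3.
$6858.3: truthful gives $0, deviation gives −$5010 → loss $5010.
$3706.4: truthful gives $0, deviation gives −$1858.1 → loss $1858.1.
Maximum loss: $5010.

$5010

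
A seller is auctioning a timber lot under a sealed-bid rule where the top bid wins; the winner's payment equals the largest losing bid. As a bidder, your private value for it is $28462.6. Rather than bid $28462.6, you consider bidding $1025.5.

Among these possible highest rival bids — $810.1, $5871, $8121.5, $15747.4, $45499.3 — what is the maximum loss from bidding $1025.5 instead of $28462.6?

$810.1: same outcome either way → loss $0.
$5871: truthful gives $22591.6, deviation gives $0 → loss $22591.6.
$8121.5: truthful gives $20341.1, deviation gives $0 → loss $20341.1.
$15747.4: truthful gives $12715.2, deviation gives $0 → loss $12715.2.
$45499.3: same outcome either way → loss $0.
Maximum loss: $22591.6.

$22591.6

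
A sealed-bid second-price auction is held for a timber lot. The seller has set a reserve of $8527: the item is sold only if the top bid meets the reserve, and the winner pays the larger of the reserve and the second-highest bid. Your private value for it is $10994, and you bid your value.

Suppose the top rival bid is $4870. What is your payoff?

$2467

Your bid $10994 is the highest and exceeds the reserve.
Price = max(second-highest bid, reserve) = max($4870, $8527) = $8527.
Payoff = $10994 − $8527 = $2467.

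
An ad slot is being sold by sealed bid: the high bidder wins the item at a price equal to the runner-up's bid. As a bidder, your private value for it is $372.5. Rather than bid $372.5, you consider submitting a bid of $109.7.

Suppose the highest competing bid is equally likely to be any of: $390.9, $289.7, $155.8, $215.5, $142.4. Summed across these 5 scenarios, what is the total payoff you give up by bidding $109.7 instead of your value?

$686.6

The deviation costs you only when the competing bid falls strictly between $109.7 and $372.5; elsewhere both bids give the same outcome.
$390.9: outcomes coincide → loss $0.
$289.7: truthful payoff $82.8, deviation payoff $0 → loss $82.8.
$155.8: truthful payoff $216.7, deviation payoff $0 → loss $216.7.
$215.5: truthful payoff $157, deviation payoff $0 → loss $157.
$142.4: truthful payoff $230.1, deviation payoff $0 → loss $230.1.
Total loss = $82.8 + $216.7 + $157 + $230.1 = $686.6.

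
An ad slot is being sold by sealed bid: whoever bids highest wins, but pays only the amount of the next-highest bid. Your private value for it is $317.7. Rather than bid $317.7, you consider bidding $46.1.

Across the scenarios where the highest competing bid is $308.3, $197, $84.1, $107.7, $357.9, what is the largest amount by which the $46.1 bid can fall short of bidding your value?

$308.3: truthful gives $9.4, deviation gives $0 → loss $9.4.
$197: truthful gives $120.7, deviation gives $0 → loss $120.7.
$84.1: truthful gives $233.6, deviation gives $0 → loss $233.6.
$107.7: truthful gives $210, deviation gives $0 → loss $210.
$357.9: same outcome either way → loss $0.
Maximum loss: $233.6.

$233.6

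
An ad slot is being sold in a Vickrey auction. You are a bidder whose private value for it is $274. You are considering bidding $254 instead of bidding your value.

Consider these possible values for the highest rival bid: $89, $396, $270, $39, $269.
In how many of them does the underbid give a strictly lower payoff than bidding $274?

The deviation hurts exactly when the highest competing bid lies strictly between $254 and $274 — underbidding then forfeits a profitable win.
$89: below both → same outcome either way.
$396: above both → same outcome either way.
$270: inside the interval → strictly worse (loss $4).
$39: below both → same outcome either way.
$269: inside the interval → strictly worse (loss $5).
Count: 2.

2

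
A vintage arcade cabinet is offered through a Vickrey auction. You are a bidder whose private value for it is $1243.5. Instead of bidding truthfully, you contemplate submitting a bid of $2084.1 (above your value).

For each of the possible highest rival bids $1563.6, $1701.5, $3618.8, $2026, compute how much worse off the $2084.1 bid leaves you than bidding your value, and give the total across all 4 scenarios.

The deviation costs you only when the competing bid falls strictly between $1243.5 and $2084.1; elsewhere both bids give the same outcome.
$1563.6: truthful payoff $0, deviation payoff −$320.1 → loss $320.1.
$1701.5: truthful payoff $0, deviation payoff −$458 → loss $458.
$3618.8: outcomes coincide → loss $0.
$2026: truthful payoff $0, deviation payoff −$782.5 → loss $782.5.
Total loss = $320.1 + $458 + $782.5 = $1560.6.

$1560.6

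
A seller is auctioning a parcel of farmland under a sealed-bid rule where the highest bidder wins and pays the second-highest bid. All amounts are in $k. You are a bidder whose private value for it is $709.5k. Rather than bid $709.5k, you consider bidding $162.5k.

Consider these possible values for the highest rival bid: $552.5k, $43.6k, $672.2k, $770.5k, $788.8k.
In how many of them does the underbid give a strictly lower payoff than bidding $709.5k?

The deviation hurts exactly when the highest competing bid lies strictly between $162.5k and $709.5k — underbidding then forfeits a profitable win.
$552.5k: inside the interval → strictly worse (loss $157k).
$43.6k: below both → same outcome either way.
$672.2k: inside the interval → strictly worse (loss $37.3k).
$770.5k: above both → same outcome either way.
$788.8k: above both → same outcome either way.
Count: 2.

2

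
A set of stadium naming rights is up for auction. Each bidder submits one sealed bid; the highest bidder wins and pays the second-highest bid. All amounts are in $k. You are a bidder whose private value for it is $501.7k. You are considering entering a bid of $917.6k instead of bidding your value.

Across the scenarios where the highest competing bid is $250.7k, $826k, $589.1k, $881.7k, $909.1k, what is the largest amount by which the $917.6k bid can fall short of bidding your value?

$250.7k: same outcome either way → loss $0k.
$826k: truthful gives $0k, deviation gives −$324.3k → loss $324.3k.
$589.1k: truthful gives $0k, deviation gives −$87.4k → loss $87.4k.
$881.7k: truthful gives $0k, deviation gives −$380k → loss $380k.
$909.1k: truthful gives $0k, deviation gives −$407.4k → loss $407.4k.
Maximum loss: $407.4k.

$407.4k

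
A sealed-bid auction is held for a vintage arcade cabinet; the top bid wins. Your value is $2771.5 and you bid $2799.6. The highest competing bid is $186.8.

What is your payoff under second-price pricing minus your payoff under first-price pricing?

You have the highest bid, so you win under either rule.
Second-price: pay $186.8 → payoff $2584.7.
First-price: pay your own bid $2799.6 → payoff −$28.1.
Difference = $2584.7 − (−$28.1) = $2612.8.

$2612.8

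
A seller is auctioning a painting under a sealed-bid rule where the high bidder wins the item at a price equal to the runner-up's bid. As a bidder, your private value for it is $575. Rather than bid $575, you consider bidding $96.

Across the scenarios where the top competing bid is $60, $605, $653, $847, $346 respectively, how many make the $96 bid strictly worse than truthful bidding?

1

The deviation hurts exactly when the highest competing bid lies strictly between $96 and $575 — underbidding then forfeits a profitable win.
$60: below both → same outcome either way.
$605: above both → same outcome either way.
$653: above both → same outcome either way.
$847: above both → same outcome either way.
$346: inside the interval → strictly worse (loss $229).
Count: 1.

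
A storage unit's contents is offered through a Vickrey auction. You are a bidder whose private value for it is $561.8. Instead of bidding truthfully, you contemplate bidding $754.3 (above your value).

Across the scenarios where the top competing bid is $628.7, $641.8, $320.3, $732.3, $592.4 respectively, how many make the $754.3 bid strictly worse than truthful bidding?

4

The deviation hurts exactly when the highest competing bid lies strictly between $561.8 and $754.3 — overbidding then wins at a price above your value.
$628.7: inside the interval → strictly worse (loss $66.9).
$641.8: inside the interval → strictly worse (loss $80).
$320.3: below both → same outcome either way.
$732.3: inside the interval → strictly worse (loss $170.5).
$592.4: inside the interval → strictly worse (loss $30.6).
Count: 4.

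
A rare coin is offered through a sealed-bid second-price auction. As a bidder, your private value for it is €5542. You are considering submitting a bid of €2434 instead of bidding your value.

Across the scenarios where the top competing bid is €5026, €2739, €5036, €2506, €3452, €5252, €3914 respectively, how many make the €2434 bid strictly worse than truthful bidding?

The deviation hurts exactly when the highest competing bid lies strictly between €2434 and €5542 — underbidding then forfeits a profitable win.
€5026: inside the interval → strictly worse (loss €516).
€2739: inside the interval → strictly worse (loss €2803).
€5036: inside the interval → strictly worse (loss €506).
€2506: inside the interval → strictly worse (loss €3036).
€3452: inside the interval → strictly worse (loss €2090).
€5252: inside the interval → strictly worse (loss €290).
€3914: inside the interval → strictly worse (loss €1628).
Count: 7.

7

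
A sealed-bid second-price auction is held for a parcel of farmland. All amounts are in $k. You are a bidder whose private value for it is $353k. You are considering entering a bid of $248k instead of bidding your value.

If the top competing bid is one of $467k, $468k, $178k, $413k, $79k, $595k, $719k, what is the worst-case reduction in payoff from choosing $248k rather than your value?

$0k

$467k: same outcome either way → loss $0k.
$468k: same outcome either way → loss $0k.
$178k: same outcome either way → loss $0k.
$413k: same outcome either way → loss $0k.
$79k: same outcome either way → loss $0k.
$595k: same outcome either way → loss $0k.
$719k: same outcome either way → loss $0k.
Maximum loss: $0k.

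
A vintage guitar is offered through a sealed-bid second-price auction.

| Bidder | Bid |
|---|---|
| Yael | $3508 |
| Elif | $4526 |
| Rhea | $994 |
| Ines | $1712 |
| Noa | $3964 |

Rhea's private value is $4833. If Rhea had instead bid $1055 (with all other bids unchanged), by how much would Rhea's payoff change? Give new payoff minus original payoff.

$0

The highest bid among the other bidders is $4526; Rhea's bid doesn't change that.
Original bid $994: Rhea is not highest (top rival bid is $4526); payoff $0.
Alternative bid $1055: Rhea is not highest (top rival bid is $4526); payoff $0.
Change in payoff = $0 − ($0) = $0.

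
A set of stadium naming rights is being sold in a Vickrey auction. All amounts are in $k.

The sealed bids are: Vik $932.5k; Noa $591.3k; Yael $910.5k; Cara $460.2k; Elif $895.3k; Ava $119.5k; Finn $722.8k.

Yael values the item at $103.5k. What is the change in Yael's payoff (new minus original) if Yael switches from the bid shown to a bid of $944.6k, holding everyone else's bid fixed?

The highest bid among the other bidders is $932.5k; Yael's bid doesn't change that.
Original bid $910.5k: Yael is not highest (top rival bid is $932.5k); payoff $0k.
Alternative bid $944.6k: Yael is highest, pays the top rival bid $932.5k; payoff $103.5k − $932.5k = −$829k.
Change in payoff = −$829k − ($0k) = −$829k.

−$829k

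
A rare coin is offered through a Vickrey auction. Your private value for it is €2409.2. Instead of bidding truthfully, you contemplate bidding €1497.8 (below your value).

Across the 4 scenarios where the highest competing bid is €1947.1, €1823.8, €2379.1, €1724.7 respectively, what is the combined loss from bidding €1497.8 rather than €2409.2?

The deviation costs you only when the competing bid falls strictly between €1497.8 and €2409.2; elsewhere both bids give the same outcome.
€1947.1: truthful payoff €462.1, deviation payoff €0 → loss €462.1.
€1823.8: truthful payoff €585.4, deviation payoff €0 → loss €585.4.
€2379.1: truthful payoff €30.1, deviation payoff €0 → loss €30.1.
€1724.7: truthful payoff €684.5, deviation payoff €0 → loss €684.5.
Total loss = €462.1 + €585.4 + €30.1 + €684.5 = €1762.1.
Because the price is fixed by the runner-up's bid, deviating from your value can only change a good outcome into a bad one — never the reverse.

€1762.1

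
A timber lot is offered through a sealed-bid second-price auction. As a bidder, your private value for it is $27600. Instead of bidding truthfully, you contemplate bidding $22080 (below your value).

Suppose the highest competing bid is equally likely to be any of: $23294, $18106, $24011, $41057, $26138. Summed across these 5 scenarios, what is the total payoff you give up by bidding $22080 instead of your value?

$9357

The deviation costs you only when the competing bid falls strictly between $22080 and $27600; elsewhere both bids give the same outcome.
$23294: truthful payoff $4306, deviation payoff $0 → loss $4306.
$18106: outcomes coincide → loss $0.
$24011: truthful payoff $3589, deviation payoff $0 → loss $3589.
$41057: outcomes coincide → loss $0.
$26138: truthful payoff $1462, deviation payoff $0 → loss $1462.
Total loss = $4306 + $3589 + $1462 = $9357.
In a second-price auction your bid sets only whether you win, not what you pay, so bidding your true value is weakly dominant.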